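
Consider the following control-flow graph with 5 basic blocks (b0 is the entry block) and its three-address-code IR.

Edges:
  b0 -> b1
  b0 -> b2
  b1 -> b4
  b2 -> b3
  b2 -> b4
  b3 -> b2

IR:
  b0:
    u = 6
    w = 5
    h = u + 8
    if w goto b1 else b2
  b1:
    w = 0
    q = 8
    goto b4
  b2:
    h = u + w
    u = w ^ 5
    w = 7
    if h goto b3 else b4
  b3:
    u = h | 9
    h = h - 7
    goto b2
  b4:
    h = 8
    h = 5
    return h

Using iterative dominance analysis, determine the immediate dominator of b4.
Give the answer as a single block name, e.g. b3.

idom tree: b1←b0 b2←b0 b3←b2 b4←b0
Dom∩ at merges:
  b2: preds {b0,b3}: {b0} ∩ {b0,b2,b3} = {b0}; idom=b0
  b4: preds {b1,b2}: {b0,b1} ∩ {b0,b2} = {b0}; idom=b0

idom(b4) = b0

Answer: b0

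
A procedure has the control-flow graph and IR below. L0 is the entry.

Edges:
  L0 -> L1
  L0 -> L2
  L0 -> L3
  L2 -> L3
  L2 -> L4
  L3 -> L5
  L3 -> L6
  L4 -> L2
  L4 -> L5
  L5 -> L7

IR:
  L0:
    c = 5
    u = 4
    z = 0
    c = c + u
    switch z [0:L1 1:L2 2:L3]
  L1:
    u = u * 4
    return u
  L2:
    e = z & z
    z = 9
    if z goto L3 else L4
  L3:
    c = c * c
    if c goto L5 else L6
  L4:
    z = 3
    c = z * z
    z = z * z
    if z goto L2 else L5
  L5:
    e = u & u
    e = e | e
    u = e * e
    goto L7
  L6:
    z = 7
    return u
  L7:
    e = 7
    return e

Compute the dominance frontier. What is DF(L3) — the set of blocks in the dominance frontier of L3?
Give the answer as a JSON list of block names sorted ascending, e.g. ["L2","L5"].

idom tree: L1←L0 L2←L0 L3←L0 L4←L2 L5←L0 L6←L3 L7←L5
Dom∩ at merges:
  L2: preds {L0,L4}: {L0} ∩ {L0,L2,L4} = {L0}; idom=L0
  L3: preds {L0,L2}: {L0} ∩ {L0,L2} = {L0}; idom=L0
  L5: preds {L3,L4}: {L0,L3} ∩ {L0,L2,L4} = {L0}; idom=L0

Frontier:
  L2←L0: walk · to L0
  L2←L4: walk L4→L2 to L0
  L3←L0: walk · to L0
  L3←L2: walk L2 to L0
  L5←L3: walk L3 to L0
  L5←L4: walk L4→L2 to L0
  L0 → ∅
  L1 → ∅
  L2 → {L2,L3,L5}
  L3 → {L5}
  L4 → {L2,L5}
  L5 → ∅
  L6 → ∅
  L7 → ∅

DF(L3) = ["L5"]

Answer: ["L5"]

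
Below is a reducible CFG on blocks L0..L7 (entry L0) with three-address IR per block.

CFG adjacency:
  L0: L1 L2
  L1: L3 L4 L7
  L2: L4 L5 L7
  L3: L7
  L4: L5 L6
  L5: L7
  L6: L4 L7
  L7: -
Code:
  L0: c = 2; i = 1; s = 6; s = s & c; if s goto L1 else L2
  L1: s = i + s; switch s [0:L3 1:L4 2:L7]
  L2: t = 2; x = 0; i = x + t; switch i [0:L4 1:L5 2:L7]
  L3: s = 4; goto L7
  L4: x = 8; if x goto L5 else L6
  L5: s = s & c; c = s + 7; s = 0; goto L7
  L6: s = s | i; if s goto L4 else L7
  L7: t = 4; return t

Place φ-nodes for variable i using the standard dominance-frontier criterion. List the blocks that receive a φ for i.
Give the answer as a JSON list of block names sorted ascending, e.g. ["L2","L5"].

Answer: ["L4", "L5", "L7"]

Analysis:
idom tree: L1←L0 L2←L0 L3←L1 L4←L0 L5←L0 L6←L4 L7←L0
Dom∩ at merges:
  L4: preds {L1,L2,L6}: {L0,L1} ∩ {L0,L2} ∩ {L0,L4,L6} = {L0}; idom=L0
  L5: preds {L2,L4}: {L0,L2} ∩ {L0,L4} = {L0}; idom=L0
  L7: preds {L1,L2,L3,L5,L6}: {L0,L1} ∩ {L0,L2} ∩ {L0,L1,L3} ∩ {L0,L5} ∩ {L0,L4,L6} = {L0}; idom=L0

DF derivation:
  join L4 pred L1: L1 stop@L0
  join L4 pred L2: L2 stop@L0
  join L4 pred L6: L6→L4 stop@L0
  join L5 pred L2: L2 stop@L0
  join L5 pred L4: L4 stop@L0
  join L7 pred L1: L1 stop@L0
  join L7 pred L2: L2 stop@L0
  join L7 pred L3: L3→L1 stop@L0
  join L7 pred L5: L5 stop@L0
  join L7 pred L6: L6→L4 stop@L0
  L0 → ∅
  L1 → {L4,L7}
  L2 → {L4,L5,L7}
  L3 → {L7}
  L4 → {L4,L5,L7}
  L5 → {L7}
  L6 → {L4,L7}
  L7 → ∅

φ for i: defs {L0,L2}
  DF⁺ = {L4,L5,L7}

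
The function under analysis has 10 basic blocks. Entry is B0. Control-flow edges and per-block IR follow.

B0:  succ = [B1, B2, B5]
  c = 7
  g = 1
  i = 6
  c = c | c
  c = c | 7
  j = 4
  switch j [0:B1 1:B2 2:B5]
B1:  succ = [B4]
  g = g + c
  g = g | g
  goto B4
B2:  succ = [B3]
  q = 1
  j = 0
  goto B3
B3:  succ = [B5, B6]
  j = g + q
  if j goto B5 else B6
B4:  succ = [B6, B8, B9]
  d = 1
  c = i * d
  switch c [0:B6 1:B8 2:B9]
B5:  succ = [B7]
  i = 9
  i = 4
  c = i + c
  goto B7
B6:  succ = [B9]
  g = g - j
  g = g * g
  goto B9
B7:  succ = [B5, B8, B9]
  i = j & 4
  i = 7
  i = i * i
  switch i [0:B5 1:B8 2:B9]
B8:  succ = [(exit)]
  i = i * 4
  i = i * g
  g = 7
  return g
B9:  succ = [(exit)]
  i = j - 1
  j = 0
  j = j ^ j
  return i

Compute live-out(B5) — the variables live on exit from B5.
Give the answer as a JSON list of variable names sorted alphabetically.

Answer: ["c", "g", "j"]

Derivation:
Per-block:
  B0: {c,g,i,j} / ∅
  B1: {g} / {c,g}
  B2: {j,q} / ∅
  B3: {j} / {g,q}
  B4: {c,d} / {i}
  B5: {c,i} / {c}
  B6: {g} / {g,j}
  B7: {i} / {j}
  B8: {g,i} / {g,i}
  B9: {i,j} / {j}

Live sets:
  B0 li=∅ lo={c,g,i,j}
  B1 li={c,g,i,j} lo={g,i,j}
  B2 li={c,g} lo={c,g,q}
  B3 li={c,g,q} lo={c,g,j}
  B4 li={g,i,j} lo={g,i,j}
  B5 li={c,g,j} lo={c,g,j}
  B6 li={g,j} lo={j}
  B7 li={c,g,j} lo={c,g,i,j}
  B8 li={g,i} lo=∅
  B9 li={j} lo=∅

live-out(B5) = ["c", "g", "j"]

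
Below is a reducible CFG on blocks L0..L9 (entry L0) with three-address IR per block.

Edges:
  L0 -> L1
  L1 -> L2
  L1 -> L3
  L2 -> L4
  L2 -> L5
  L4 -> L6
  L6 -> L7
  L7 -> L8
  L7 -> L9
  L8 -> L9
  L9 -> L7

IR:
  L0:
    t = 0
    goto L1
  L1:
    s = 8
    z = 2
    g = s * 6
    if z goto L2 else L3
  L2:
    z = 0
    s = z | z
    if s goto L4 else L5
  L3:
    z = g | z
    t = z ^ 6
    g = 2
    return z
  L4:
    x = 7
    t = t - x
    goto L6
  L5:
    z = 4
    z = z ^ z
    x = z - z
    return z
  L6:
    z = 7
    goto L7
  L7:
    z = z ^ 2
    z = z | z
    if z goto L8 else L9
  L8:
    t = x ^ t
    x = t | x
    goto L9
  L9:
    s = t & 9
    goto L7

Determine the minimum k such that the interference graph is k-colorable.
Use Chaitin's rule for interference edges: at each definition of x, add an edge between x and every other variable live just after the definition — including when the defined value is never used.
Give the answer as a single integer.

Answer: 4

Working:
def/use:
  L0: def={t} ue=∅
  L1: def={g,s,z} ue=∅
  L2: def={s,z} ue=∅
  L3: def={g,t,z} ue={g,z}
  L4: def={t,x} ue={t}
  L5: def={x,z} ue=∅
  L6: def={z} ue=∅
  L7: def={z} ue={z}
  L8: def={t,x} ue={t,x}
  L9: def={s} ue={t}

Liveness:
  L0: in=∅ out={t}
  L1: in={t} out={g,t,z}
  L2: in={t} out={t}
  L3: in={g,z} out=∅
  L4: in={t} out={t,x}
  L5: in=∅ out=∅
  L6: in={t,x} out={t,x,z}
  L7: in={t,x,z} out={t,x,z}
  L8: in={t,x,z} out={t,x,z}
  L9: in={t,x,z} out={t,x,z}

Interference:
  g — {t,z}
  s — {t,x,z}
  t — {g,s,x,z}
  x — {s,t,z}
  z — {g,s,t,x}

Colouring:
  {s,t,x,z} pairwise interfere (4-clique) ⇒ χ ≥ 4
  4-colouring: r0={t}  r1={z}  r2={g,s}  r3={x}
  χ = 4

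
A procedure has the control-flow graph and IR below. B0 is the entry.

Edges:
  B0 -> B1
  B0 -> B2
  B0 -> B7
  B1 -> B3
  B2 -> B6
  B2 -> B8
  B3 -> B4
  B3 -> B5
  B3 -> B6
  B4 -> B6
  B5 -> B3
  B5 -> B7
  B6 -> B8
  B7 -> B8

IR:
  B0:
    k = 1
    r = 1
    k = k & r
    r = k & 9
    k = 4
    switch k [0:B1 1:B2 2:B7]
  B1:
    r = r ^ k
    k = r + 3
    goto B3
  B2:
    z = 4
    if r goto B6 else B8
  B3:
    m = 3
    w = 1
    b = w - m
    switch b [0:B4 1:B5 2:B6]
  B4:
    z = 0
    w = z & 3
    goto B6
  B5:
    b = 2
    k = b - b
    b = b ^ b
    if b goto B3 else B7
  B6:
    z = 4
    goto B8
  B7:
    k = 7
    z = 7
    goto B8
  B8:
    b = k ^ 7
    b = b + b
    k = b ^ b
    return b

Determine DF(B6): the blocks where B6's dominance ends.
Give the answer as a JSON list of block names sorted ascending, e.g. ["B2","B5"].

idom tree: B1←B0 B2←B0 B3←B1 B4←B3 B5←B3 B6←B0 B7←B0 B8←B0
Dom at joins:
  B3: preds {B1,B5}: {B0,B1} ∩ {B0,B1,B3,B5} = {B0,B1}; idom=B1
  B6: preds {B2,B3,B4}: {B0,B2} ∩ {B0,B1,B3} ∩ {B0,B1,B3,B4} = {B0}; idom=B0
  B7: preds {B0,B5}: {B0} ∩ {B0,B1,B3,B5} = {B0}; idom=B0
  B8: preds {B2,B6,B7}: {B0,B2} ∩ {B0,B6} ∩ {B0,B7} = {B0}; idom=B0

Frontier:
  join B3 pred B1: · stop@B1
  join B3 pred B5: B5→B3 stop@B1
  join B6 pred B2: B2 stop@B0
  join B6 pred B3: B3→B1 stop@B0
  join B6 pred B4: B4→B3→B1 stop@B0
  join B7 pred B0: · stop@B0
  join B7 pred B5: B5→B3→B1 stop@B0
  join B8 pred B2: B2 stop@B0
  join B8 pred B6: B6 stop@B0
  join B8 pred B7: B7 stop@B0
  B0: DF=∅
  B1: DF={B6,B7}
  B2: DF={B6,B8}
  B3: DF={B3,B6,B7}
  B4: DF={B6}
  B5: DF={B3,B7}
  B6: DF={B8}
  B7: DF={B8}
  B8: DF=∅

DF(B6) = ["B8"]

Answer: ["B8"]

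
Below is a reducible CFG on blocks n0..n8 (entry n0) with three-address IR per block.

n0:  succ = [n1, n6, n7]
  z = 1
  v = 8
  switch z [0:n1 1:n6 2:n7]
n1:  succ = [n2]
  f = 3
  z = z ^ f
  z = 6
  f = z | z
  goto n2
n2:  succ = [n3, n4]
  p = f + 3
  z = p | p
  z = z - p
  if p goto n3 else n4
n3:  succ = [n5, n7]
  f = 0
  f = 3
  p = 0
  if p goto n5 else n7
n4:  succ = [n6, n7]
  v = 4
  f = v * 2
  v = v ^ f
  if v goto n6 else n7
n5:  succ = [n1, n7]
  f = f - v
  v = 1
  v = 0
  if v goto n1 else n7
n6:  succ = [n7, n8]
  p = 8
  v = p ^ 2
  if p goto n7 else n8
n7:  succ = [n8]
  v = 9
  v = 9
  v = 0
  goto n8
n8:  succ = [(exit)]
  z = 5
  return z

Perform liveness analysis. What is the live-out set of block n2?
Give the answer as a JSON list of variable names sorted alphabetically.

def/use:
  n0: def={v,z} ue=∅
  n1: def={f,z} ue={z}
  n2: def={p,z} ue={f}
  n3: def={f,p} ue=∅
  n4: def={f,v} ue=∅
  n5: def={f,v} ue={f,v}
  n6: def={p,v} ue=∅
  n7: def={v} ue=∅
  n8: def={z} ue=∅

Liveness:
  live n0: ∅→{v,z}
  live n1: {v,z}→{f,v}
  live n2: {f,v}→{v,z}
  live n3: {v,z}→{f,v,z}
  live n4: ∅→∅
  live n5: {f,v,z}→{v,z}
  live n6: ∅→∅
  live n7: ∅→∅
  live n8: ∅→∅

live-out(n2) = ["v", "z"]

Answer: ["v", "z"]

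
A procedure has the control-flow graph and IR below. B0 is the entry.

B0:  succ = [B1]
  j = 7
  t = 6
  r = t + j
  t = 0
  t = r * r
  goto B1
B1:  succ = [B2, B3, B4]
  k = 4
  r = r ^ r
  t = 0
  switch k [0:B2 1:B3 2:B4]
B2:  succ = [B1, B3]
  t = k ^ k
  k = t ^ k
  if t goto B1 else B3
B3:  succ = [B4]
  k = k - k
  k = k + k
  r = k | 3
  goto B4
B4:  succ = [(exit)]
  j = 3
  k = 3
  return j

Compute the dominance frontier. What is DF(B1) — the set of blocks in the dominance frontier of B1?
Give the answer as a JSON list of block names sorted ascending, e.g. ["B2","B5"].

Answer: ["B1"]

Working:
idom tree: B1←B0 B2←B1 B3←B1 B4←B1
Dom at joins:
  B1: preds {B0,B2}: {B0} ∩ {B0,B1,B2} = {B0}; idom=B0
  B3: preds {B1,B2}: {B0,B1} ∩ {B0,B1,B2} = {B0,B1}; idom=B1
  B4: preds {B1,B3}: {B0,B1} ∩ {B0,B1,B3} = {B0,B1}; idom=B1

Frontier:
  join B1 pred B0: · stop@B0
  join B1 pred B2: B2→B1 stop@B0
  join B3 pred B1: · stop@B1
  join B3 pred B2: B2 stop@B1
  join B4 pred B1: · stop@B1
  join B4 pred B3: B3 stop@B1
  DF(B0)=∅
  DF(B1)={B1}
  DF(B2)={B1,B3}
  DF(B3)={B4}
  DF(B4)=∅

DF(B1) = ["B1"]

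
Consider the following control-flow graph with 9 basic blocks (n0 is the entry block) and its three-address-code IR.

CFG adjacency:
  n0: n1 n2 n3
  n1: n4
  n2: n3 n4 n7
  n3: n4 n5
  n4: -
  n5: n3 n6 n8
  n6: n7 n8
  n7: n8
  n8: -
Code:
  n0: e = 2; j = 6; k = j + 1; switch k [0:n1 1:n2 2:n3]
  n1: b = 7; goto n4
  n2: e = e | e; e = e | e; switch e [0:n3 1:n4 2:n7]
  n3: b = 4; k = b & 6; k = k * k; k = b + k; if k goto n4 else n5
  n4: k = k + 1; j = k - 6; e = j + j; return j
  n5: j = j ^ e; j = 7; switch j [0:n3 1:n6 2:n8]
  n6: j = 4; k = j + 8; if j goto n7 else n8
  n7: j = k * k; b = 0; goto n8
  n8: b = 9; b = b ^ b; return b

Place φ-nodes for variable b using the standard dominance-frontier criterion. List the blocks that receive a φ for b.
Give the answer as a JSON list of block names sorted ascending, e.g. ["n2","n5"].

Answer: ["n3", "n4", "n7", "n8"]

Analysis:
idom tree: n1←n0 n2←n0 n3←n0 n4←n0 n5←n3 n6←n5 n7←n0 n8←n0
Join-block Dom:
  n3: preds {n0,n2,n5}: {n0} ∩ {n0,n2} ∩ {n0,n3,n5} = {n0}; idom=n0
  n4: preds {n1,n2,n3}: {n0,n1} ∩ {n0,n2} ∩ {n0,n3} = {n0}; idom=n0
  n7: preds {n2,n6}: {n0,n2} ∩ {n0,n3,n5,n6} = {n0}; idom=n0
  n8: preds {n5,n6,n7}: {n0,n3,n5} ∩ {n0,n3,n5,n6} ∩ {n0,n7} = {n0}; idom=n0

DF walk-up:
  n3←n0: walk · to n0
  n3←n2: walk n2 to n0
  n3←n5: walk n5→n3 to n0
  n4←n1: walk n1 to n0
  n4←n2: walk n2 to n0
  n4←n3: walk n3 to n0
  n7←n2: walk n2 to n0
  n7←n6: walk n6→n5→n3 to n0
  n8←n5: walk n5→n3 to n0
  n8←n6: walk n6→n5→n3 to n0
  n8←n7: walk n7 to n0
  n0 → ∅
  n1 → {n4}
  n2 → {n3,n4,n7}
  n3 → {n3,n4,n7,n8}
  n4 → ∅
  n5 → {n3,n7,n8}
  n6 → {n7,n8}
  n7 → {n8}
  n8 → ∅

φ for b: defs {n1,n3,n7,n8}
  DF⁺ = {n3,n4,n7,n8}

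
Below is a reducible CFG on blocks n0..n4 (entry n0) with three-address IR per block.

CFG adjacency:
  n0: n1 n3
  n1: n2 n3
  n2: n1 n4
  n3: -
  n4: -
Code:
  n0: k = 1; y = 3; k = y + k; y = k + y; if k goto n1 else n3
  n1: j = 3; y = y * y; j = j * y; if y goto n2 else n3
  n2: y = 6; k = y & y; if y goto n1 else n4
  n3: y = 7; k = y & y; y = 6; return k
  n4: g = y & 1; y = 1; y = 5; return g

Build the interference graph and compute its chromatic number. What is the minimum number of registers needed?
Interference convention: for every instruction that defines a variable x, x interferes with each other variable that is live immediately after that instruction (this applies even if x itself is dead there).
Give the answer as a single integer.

def/use:
  n0: def={k,y} ue=∅
  n1: def={j,y} ue={y}
  n2: def={k,y} ue=∅
  n3: def={k,y} ue=∅
  n4: def={g,y} ue={y}

Live sets:
  live n0: ∅→{y}
  live n1: {y}→∅
  live n2: ∅→{y}
  live n3: ∅→∅
  live n4: {y}→∅

Conflict graph:
  g↔{y}
  j↔{y}
  k↔{y}
  y↔{g,j,k}

Registers:
  lower bound: {g,y} mutually conflict ⇒ χ ≥ 2
  assign g→c1 j→c1 k→c1 y→c0 — no edge inside a register ⇒ χ ≤ 2
  χ = 2

Answer: 2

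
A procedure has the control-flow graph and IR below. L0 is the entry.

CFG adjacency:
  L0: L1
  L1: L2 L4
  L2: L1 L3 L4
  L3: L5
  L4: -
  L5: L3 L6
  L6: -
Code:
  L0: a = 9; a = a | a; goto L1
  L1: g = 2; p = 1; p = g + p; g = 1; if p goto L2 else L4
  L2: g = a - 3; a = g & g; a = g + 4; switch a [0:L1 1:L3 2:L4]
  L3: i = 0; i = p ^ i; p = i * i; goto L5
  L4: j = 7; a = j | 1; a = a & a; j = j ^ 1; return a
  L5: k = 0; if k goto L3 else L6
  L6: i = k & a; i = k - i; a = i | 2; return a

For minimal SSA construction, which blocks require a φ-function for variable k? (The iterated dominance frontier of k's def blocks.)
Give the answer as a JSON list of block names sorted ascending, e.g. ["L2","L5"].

Answer: ["L3"]

Working:
idom tree: L1←L0 L2←L1 L3←L2 L4←L1 L5←L3 L6←L5
Dom at joins:
  L1: preds {L0,L2}: {L0} ∩ {L0,L1,L2} = {L0}; idom=L0
  L3: preds {L2,L5}: {L0,L1,L2} ∩ {L0,L1,L2,L3,L5} = {L0,L1,L2}; idom=L2
  L4: preds {L1,L2}: {L0,L1} ∩ {L0,L1,L2} = {L0,L1}; idom=L1

DF walk-up:
  L1←L0: walk · to L0
  L1←L2: walk L2→L1 to L0
  L3←L2: walk · to L2
  L3←L5: walk L5→L3 to L2
  L4←L1: walk · to L1
  L4←L2: walk L2 to L1
  L0 → ∅
  L1 → {L1}
  L2 → {L1,L4}
  L3 → {L3}
  L4 → ∅
  L5 → {L3}
  L6 → ∅

φ for k: defs {L5}
  DF⁺ = {L3}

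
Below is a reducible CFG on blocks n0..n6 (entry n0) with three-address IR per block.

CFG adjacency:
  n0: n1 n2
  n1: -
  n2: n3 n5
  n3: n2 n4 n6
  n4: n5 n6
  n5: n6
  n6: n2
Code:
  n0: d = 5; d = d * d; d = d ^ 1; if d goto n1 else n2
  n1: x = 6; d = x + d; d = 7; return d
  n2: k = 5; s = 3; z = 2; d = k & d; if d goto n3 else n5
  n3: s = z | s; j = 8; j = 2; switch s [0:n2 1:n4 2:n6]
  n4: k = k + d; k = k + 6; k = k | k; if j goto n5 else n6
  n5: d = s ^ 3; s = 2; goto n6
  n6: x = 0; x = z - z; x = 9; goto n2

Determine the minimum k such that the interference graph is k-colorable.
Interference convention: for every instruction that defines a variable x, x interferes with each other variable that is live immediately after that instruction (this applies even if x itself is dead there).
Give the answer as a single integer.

Answer: 5

Working:
Block summaries:
  n0: {d} / ∅
  n1: {d,x} / {d}
  n2: {d,k,s,z} / {d}
  n3: {j,s} / {s,z}
  n4: {k} / {d,j,k}
  n5: {d,s} / {s}
  n6: {x} / {z}

Backward fixpoint:
  live n0: ∅→{d}
  live n1: {d}→∅
  live n2: {d}→{d,k,s,z}
  live n3: {d,k,s,z}→{d,j,k,s,z}
  live n4: {d,j,k,s,z}→{d,s,z}
  live n5: {s,z}→{d,z}
  live n6: {d,z}→{d}

Interfere edges:
  d — {j,k,s,x,z}
  j — {d,k,s,z}
  k — {d,j,s,z}
  s — {d,j,k,z}
  x — {d,z}
  z — {d,j,k,s,x}

Registers:
  clique {d,j,k,s,z} ⇒ need ≥ 5
  assign d→c0 j→c2 k→c3 s→c4 x→c2 z→c1 — no edge inside a register ⇒ χ ≤ 5
  χ = 5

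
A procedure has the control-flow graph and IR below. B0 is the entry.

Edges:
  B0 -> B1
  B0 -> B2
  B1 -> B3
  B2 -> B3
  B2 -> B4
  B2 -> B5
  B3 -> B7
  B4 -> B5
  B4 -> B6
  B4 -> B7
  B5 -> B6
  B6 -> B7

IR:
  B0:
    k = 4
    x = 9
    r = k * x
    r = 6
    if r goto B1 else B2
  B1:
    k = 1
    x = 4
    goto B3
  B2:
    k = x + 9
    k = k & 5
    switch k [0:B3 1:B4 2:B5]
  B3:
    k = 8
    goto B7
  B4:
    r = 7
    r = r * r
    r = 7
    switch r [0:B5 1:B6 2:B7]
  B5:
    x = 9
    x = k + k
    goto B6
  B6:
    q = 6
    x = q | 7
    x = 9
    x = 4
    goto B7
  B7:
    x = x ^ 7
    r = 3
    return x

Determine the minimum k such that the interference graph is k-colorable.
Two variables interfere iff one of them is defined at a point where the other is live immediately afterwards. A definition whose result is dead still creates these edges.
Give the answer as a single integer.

Block summaries:
  B0: {k,r,x} / ∅
  B1: {k,x} / ∅
  B2: {k} / {x}
  B3: {k} / ∅
  B4: {r} / ∅
  B5: {x} / {k}
  B6: {q,x} / ∅
  B7: {r,x} / {x}

Liveness:
  B0 li=∅ lo={x}
  B1 li=∅ lo={x}
  B2 li={x} lo={k,x}
  B3 li={x} lo={x}
  B4 li={k,x} lo={k,x}
  B5 li={k} lo=∅
  B6 li=∅ lo={x}
  B7 li={x} lo=∅

Interference:
  k: {r,x}
  q: ∅
  r: {k,x}
  x: {k,r}

Chromatic number:
  {k,r,x} pairwise interfere (3-clique) ⇒ χ ≥ 3
  3-colouring: c0={k,q}  c1={r}  c2={x}
  χ = 3

Answer: 3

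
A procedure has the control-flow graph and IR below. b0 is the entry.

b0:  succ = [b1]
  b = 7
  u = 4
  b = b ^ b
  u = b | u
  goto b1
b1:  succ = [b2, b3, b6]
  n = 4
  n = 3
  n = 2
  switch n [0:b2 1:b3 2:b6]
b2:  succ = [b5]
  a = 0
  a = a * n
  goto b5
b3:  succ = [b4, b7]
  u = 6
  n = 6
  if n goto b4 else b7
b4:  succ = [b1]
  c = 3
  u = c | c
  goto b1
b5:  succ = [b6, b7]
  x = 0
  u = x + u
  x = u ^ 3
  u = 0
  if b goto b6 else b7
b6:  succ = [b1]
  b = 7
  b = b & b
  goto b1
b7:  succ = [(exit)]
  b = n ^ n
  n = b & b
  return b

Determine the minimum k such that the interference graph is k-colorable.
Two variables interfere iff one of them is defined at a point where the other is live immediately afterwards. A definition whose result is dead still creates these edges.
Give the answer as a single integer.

Block summaries:
  b0 def {b,u} use ∅
  b1 def {n} use ∅
  b2 def {a} use {n}
  b3 def {n,u} use ∅
  b4 def {c,u} use ∅
  b5 def {u,x} use {b,u}
  b6 def {b} use ∅
  b7 def {b,n} use {n}

Backward fixpoint:
  b0 li=∅ lo={b,u}
  b1 li={b,u} lo={b,n,u}
  b2 li={b,n,u} lo={b,n,u}
  b3 li={b} lo={b,n}
  b4 li={b} lo={b,u}
  b5 li={b,n,u} lo={n,u}
  b6 li={u} lo={b,u}
  b7 li={n} lo=∅

Conflict graph:
  a: {b,n,u}
  b: {a,c,n,u,x}
  c: {b}
  n: {a,b,u,x}
  u: {a,b,n,x}
  x: {b,n,u}

Colouring:
  lower bound: {a,b,n,u} mutually conflict ⇒ χ ≥ 4
  assign a→c3 b→c0 c→c1 n→c1 u→c2 x→c3 — no edge inside a register ⇒ χ ≤ 4
  χ = 4

Answer: 4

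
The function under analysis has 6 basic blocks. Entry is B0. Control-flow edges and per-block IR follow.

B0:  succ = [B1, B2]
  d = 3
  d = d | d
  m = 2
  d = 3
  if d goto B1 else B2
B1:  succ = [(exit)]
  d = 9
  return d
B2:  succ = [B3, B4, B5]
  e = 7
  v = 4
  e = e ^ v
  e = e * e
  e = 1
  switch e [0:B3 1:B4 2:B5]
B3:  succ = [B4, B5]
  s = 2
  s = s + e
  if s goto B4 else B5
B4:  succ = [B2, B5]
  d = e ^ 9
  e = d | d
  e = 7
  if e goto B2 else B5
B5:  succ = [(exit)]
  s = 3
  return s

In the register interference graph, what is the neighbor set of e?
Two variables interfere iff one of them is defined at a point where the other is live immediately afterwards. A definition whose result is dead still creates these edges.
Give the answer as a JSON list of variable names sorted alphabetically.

Block summaries:
  B0: {d,m} / ∅
  B1: {d} / ∅
  B2: {e,v} / ∅
  B3: {s} / {e}
  B4: {d,e} / {e}
  B5: {s} / ∅

Live sets:
  live B0: ∅→∅
  live B1: ∅→∅
  live B2: ∅→{e}
  live B3: {e}→{e}
  live B4: {e}→∅
  live B5: ∅→∅

Interfere edges:
  d↔∅
  e↔{s,v}
  m↔∅
  s↔{e}
  v↔{e}

N(e) = ["s", "v"]

Answer: ["s", "v"]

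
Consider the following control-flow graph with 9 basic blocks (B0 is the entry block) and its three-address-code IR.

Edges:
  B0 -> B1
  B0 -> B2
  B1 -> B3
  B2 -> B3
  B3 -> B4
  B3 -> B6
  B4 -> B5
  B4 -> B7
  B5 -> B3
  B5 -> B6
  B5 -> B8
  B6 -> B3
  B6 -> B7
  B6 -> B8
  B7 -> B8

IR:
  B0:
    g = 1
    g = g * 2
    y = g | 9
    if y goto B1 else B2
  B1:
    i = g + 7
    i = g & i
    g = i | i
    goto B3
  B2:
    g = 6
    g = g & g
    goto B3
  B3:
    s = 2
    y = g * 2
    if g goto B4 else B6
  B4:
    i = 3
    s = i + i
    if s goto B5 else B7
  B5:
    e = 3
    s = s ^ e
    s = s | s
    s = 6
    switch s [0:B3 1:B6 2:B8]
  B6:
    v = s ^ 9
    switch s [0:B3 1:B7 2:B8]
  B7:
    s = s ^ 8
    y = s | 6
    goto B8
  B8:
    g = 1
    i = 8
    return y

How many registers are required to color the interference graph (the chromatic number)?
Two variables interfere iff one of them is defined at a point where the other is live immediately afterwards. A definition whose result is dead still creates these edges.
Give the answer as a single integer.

Answer: 4

Working:
Block summaries:
  B0 def {g,y} use ∅
  B1 def {g,i} use {g}
  B2 def {g} use ∅
  B3 def {s,y} use {g}
  B4 def {i,s} use ∅
  B5 def {e,s} use {s}
  B6 def {v} use {s}
  B7 def {s,y} use {s}
  B8 def {g,i} use {y}

Live sets:
  B0 li=∅ lo={g}
  B1 li={g} lo={g}
  B2 li=∅ lo={g}
  B3 li={g} lo={g,s,y}
  B4 li={g,y} lo={g,s,y}
  B5 li={g,s,y} lo={g,s,y}
  B6 li={g,s,y} lo={g,s,y}
  B7 li={s} lo={y}
  B8 li={y} lo=∅

Interference:
  e↔{g,s,y}
  g↔{e,i,s,v,y}
  i↔{g,y}
  s↔{e,g,v,y}
  v↔{g,s,y}
  y↔{e,g,i,s,v}

Colouring:
  {e,g,s,y} pairwise interfere (4-clique) ⇒ χ ≥ 4
  4-colouring: r0={g}  r1={y}  r2={i,s}  r3={e,v}
  χ = 4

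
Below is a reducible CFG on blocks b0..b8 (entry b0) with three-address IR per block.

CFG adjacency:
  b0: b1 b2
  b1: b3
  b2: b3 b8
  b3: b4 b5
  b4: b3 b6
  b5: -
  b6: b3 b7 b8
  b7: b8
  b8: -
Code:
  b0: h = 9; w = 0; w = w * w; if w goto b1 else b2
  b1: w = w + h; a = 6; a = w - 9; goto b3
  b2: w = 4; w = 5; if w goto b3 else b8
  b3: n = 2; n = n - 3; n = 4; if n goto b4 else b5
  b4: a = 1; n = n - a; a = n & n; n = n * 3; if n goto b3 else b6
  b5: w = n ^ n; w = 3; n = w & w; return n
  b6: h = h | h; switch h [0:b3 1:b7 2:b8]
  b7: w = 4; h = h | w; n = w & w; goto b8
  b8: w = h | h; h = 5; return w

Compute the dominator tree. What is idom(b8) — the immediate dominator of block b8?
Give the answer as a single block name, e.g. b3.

idom tree: b1←b0 b2←b0 b3←b0 b4←b3 b5←b3 b6←b4 b7←b6 b8←b0
Dom∩ at merges:
  b3: preds {b1,b2,b4,b6}: {b0,b1} ∩ {b0,b2} ∩ {b0,b3,b4} ∩ {b0,b3,b4,b6} = {b0}; idom=b0
  b8: preds {b2,b6,b7}: {b0,b2} ∩ {b0,b3,b4,b6} ∩ {b0,b3,b4,b6,b7} = {b0}; idom=b0

idom(b8) = b0

Answer: b0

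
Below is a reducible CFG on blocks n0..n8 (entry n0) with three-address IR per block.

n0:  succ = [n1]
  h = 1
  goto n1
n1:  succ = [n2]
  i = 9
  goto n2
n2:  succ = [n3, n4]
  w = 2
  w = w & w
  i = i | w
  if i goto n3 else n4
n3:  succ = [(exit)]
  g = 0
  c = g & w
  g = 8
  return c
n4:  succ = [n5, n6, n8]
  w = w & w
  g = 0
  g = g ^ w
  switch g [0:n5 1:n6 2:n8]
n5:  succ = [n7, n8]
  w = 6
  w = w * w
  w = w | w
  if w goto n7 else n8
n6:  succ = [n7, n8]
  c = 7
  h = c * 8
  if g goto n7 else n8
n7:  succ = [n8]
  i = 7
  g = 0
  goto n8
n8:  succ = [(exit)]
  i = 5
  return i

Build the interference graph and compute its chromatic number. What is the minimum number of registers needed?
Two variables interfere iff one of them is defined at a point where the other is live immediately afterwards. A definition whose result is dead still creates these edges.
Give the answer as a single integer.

def/use:
  n0 def {h} use ∅
  n1 def {i} use ∅
  n2 def {i,w} use {i}
  n3 def {c,g} use {w}
  n4 def {g,w} use {w}
  n5 def {w} use ∅
  n6 def {c,h} use {g}
  n7 def {g,i} use ∅
  n8 def {i} use ∅

Backward fixpoint:
  live n0: ∅→∅
  live n1: ∅→{i}
  live n2: {i}→{w}
  live n3: {w}→∅
  live n4: {w}→{g}
  live n5: ∅→∅
  live n6: {g}→∅
  live n7: ∅→∅
  live n8: ∅→∅

Interference:
  c↔{g}
  g↔{c,h,w}
  h↔{g}
  i↔{w}
  w↔{g,i}

Registers:
  clique {c,g} ⇒ need ≥ 2
  2-colouring: R0={g,i}  R1={c,h,w}
  χ = 2

Answer: 2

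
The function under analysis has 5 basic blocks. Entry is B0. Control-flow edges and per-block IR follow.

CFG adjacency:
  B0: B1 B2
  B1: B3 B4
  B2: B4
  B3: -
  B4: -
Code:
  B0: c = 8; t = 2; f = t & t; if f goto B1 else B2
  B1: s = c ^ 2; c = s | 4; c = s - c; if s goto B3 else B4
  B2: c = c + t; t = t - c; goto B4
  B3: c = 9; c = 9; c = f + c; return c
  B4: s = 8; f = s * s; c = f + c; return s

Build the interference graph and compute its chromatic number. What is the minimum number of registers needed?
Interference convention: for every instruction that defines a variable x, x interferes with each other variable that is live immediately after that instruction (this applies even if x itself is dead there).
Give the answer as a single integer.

Answer: 3

Derivation:
Per-block:
  B0: def={c,f,t} ue=∅
  B1: def={c,s} ue={c}
  B2: def={c,t} ue={c,t}
  B3: def={c} ue={f}
  B4: def={c,f,s} ue={c}

Backward fixpoint:
  B0 li=∅ lo={c,f,t}
  B1 li={c,f} lo={c,f}
  B2 li={c,t} lo={c}
  B3 li={f} lo=∅
  B4 li={c} lo=∅

Interference:
  c↔{f,s,t}
  f↔{c,s,t}
  s↔{c,f}
  t↔{c,f}

Registers:
  clique {c,f,s} ⇒ need ≥ 3
  assign c→R0 f→R1 s→R2 t→R2 — no edge inside a register ⇒ χ ≤ 3
  χ = 3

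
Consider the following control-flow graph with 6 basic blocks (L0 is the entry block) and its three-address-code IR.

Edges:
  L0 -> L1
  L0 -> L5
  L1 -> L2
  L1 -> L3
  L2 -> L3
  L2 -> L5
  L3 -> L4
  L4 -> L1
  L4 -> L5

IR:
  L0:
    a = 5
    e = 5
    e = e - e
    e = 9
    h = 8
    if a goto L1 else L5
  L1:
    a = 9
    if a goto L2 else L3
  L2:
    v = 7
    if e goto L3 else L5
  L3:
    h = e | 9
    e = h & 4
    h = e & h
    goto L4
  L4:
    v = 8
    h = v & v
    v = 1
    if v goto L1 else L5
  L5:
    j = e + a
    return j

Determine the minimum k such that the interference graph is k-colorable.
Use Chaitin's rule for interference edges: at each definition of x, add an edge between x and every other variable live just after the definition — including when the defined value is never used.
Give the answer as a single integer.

Answer: 3

Analysis:
Block summaries:
  L0: {a,e,h} / ∅
  L1: {a} / ∅
  L2: {v} / {e}
  L3: {e,h} / {e}
  L4: {h,v} / ∅
  L5: {j} / {a,e}

Backward fixpoint:
  L0 li=∅ lo={a,e}
  L1 li={e} lo={a,e}
  L2 li={a,e} lo={a,e}
  L3 li={a,e} lo={a,e}
  L4 li={a,e} lo={a,e}
  L5 li={a,e} lo=∅

Interference:
  a — {e,h,v}
  e — {a,h,v}
  h — {a,e}
  j — ∅
  v — {a,e}

Registers:
  {a,e,h} pairwise interfere (3-clique) ⇒ χ ≥ 3
  3-colouring: c0={a,j}  c1={e}  c2={h,v}
  χ = 3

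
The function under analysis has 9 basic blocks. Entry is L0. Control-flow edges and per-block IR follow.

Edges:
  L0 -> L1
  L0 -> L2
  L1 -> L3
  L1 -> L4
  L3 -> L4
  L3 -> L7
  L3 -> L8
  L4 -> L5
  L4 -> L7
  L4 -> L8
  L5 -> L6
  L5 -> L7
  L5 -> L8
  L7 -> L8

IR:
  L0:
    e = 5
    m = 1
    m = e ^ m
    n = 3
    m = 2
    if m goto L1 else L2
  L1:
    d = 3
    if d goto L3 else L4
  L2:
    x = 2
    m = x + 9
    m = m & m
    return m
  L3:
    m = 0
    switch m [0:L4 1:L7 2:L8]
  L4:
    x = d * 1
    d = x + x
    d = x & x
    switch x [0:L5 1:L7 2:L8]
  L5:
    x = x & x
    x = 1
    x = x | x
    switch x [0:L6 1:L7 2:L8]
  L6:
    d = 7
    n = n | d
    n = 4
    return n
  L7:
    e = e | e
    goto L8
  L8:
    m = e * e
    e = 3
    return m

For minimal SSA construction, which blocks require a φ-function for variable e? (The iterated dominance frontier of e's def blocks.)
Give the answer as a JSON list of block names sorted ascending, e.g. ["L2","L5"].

idom tree: L1←L0 L2←L0 L3←L1 L4←L1 L5←L4 L6←L5 L7←L1 L8←L1
Dom at joins:
  L4: preds {L1,L3}: {L0,L1} ∩ {L0,L1,L3} = {L0,L1}; idom=L1
  L7: preds {L3,L4,L5}: {L0,L1,L3} ∩ {L0,L1,L4} ∩ {L0,L1,L4,L5} = {L0,L1}; idom=L1
  L8: preds {L3,L4,L5,L7}: {L0,L1,L3} ∩ {L0,L1,L4} ∩ {L0,L1,L4,L5} ∩ {L0,L1,L7} = {L0,L1}; idom=L1

DF walk-up:
  L4←L1: walk · to L1
  L4←L3: walk L3 to L1
  L7←L3: walk L3 to L1
  L7←L4: walk L4 to L1
  L7←L5: walk L5→L4 to L1
  L8←L3: walk L3 to L1
  L8←L4: walk L4 to L1
  L8←L5: walk L5→L4 to L1
  L8←L7: walk L7 to L1
  DF(L0)=∅
  DF(L1)=∅
  DF(L2)=∅
  DF(L3)={L4,L7,L8}
  DF(L4)={L7,L8}
  DF(L5)={L7,L8}
  DF(L6)=∅
  DF(L7)={L8}
  DF(L8)=∅

φ for e: defs {L0,L7,L8}
  DF⁺ = {L8}

Answer: ["L8"]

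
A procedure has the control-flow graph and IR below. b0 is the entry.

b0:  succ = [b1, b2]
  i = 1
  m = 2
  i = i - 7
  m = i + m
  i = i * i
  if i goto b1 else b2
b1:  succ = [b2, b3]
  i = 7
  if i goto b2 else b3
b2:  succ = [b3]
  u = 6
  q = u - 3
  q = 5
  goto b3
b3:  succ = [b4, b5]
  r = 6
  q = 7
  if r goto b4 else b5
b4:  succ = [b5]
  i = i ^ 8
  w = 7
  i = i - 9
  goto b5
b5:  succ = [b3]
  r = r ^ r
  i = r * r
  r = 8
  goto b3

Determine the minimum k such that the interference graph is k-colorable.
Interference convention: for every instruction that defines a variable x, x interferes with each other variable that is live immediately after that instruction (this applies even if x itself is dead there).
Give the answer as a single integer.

Answer: 3

Working:
def/use:
  b0: def={i,m} ue=∅
  b1: def={i} ue=∅
  b2: def={q,u} ue=∅
  b3: def={q,r} ue=∅
  b4: def={i,w} ue={i}
  b5: def={i,r} ue={r}

Backward fixpoint:
  b0: in=∅ out={i}
  b1: in=∅ out={i}
  b2: in={i} out={i}
  b3: in={i} out={i,r}
  b4: in={i,r} out={r}
  b5: in={r} out={i}

Conflict graph:
  i↔{m,q,r,u,w}
  m↔{i}
  q↔{i,r}
  r↔{i,q,w}
  u↔{i}
  w↔{i,r}

Chromatic number:
  clique {i,q,r} ⇒ need ≥ 3
  3-colouring: r0={i}  r1={m,r,u}  r2={q,w}
  χ = 3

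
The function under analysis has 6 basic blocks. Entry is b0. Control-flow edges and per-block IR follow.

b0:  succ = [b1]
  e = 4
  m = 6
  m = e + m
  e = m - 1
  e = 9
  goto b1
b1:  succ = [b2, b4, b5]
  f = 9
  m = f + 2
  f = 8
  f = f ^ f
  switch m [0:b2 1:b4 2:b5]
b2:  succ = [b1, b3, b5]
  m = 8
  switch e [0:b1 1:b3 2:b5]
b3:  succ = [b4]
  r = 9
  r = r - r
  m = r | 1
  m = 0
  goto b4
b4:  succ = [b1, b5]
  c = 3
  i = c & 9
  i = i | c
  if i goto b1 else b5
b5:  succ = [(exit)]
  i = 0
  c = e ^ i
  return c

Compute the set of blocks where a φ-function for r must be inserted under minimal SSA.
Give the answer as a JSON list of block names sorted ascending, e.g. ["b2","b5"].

idom tree: b1←b0 b2←b1 b3←b2 b4←b1 b5←b1
Dom at joins:
  b1: preds {b0,b2,b4}: {b0} ∩ {b0,b1,b2} ∩ {b0,b1,b4} = {b0}; idom=b0
  b4: preds {b1,b3}: {b0,b1} ∩ {b0,b1,b2,b3} = {b0,b1}; idom=b1
  b5: preds {b1,b2,b4}: {b0,b1} ∩ {b0,b1,b2} ∩ {b0,b1,b4} = {b0,b1}; idom=b1

DF derivation:
  join b1 pred b0: · stop@b0
  join b1 pred b2: b2→b1 stop@b0
  join b1 pred b4: b4→b1 stop@b0
  join b4 pred b1: · stop@b1
  join b4 pred b3: b3→b2 stop@b1
  join b5 pred b1: · stop@b1
  join b5 pred b2: b2 stop@b1
  join b5 pred b4: b4 stop@b1
  DF(b0)=∅
  DF(b1)={b1}
  DF(b2)={b1,b4,b5}
  DF(b3)={b4}
  DF(b4)={b1,b5}
  DF(b5)=∅

φ for r: defs {b3}
  DF⁺ = {b1,b4,b5}

Answer: ["b1", "b4", "b5"]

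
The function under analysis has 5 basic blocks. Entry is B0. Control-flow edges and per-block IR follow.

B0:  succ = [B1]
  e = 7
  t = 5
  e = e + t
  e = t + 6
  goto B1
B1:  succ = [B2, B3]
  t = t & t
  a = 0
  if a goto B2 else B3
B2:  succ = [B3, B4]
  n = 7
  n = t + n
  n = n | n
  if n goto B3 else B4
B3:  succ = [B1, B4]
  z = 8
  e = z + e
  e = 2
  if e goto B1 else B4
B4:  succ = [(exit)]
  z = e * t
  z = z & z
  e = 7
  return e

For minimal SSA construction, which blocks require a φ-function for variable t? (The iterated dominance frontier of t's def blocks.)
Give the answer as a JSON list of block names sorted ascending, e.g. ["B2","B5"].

idom tree: B1←B0 B2←B1 B3←B1 B4←B1
Dom at joins:
  B1: preds {B0,B3}: {B0} ∩ {B0,B1,B3} = {B0}; idom=B0
  B3: preds {B1,B2}: {B0,B1} ∩ {B0,B1,B2} = {B0,B1}; idom=B1
  B4: preds {B2,B3}: {B0,B1,B2} ∩ {B0,B1,B3} = {B0,B1}; idom=B1

DF walk-up:
  B1←B0: walk · to B0
  B1←B3: walk B3→B1 to B0
  B3←B1: walk · to B1
  B3←B2: walk B2 to B1
  B4←B2: walk B2 to B1
  B4←B3: walk B3 to B1
  B0 → ∅
  B1 → {B1}
  B2 → {B3,B4}
  B3 → {B1,B4}
  B4 → ∅

φ for t: defs {B0,B1}
  DF⁺ = {B1}

Answer: ["B1"]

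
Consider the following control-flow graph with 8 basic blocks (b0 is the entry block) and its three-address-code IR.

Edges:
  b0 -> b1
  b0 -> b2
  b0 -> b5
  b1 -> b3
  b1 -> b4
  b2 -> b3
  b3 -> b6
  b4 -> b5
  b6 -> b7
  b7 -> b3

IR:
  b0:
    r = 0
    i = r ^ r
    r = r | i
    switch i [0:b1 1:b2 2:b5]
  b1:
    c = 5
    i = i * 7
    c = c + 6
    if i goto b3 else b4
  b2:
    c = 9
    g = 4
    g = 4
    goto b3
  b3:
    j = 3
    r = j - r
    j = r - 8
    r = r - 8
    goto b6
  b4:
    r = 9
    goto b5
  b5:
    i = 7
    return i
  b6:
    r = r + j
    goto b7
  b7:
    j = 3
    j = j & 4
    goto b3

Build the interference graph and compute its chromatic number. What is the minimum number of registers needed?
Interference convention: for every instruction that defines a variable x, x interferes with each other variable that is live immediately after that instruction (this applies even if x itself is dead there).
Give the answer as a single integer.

Per-block:
  b0: def={i,r} ue=∅
  b1: def={c,i} ue={i}
  b2: def={c,g} ue=∅
  b3: def={j,r} ue={r}
  b4: def={r} ue=∅
  b5: def={i} ue=∅
  b6: def={r} ue={j,r}
  b7: def={j} ue=∅

Backward fixpoint:
  b0 li=∅ lo={i,r}
  b1 li={i,r} lo={r}
  b2 li={r} lo={r}
  b3 li={r} lo={j,r}
  b4 li=∅ lo=∅
  b5 li=∅ lo=∅
  b6 li={j,r} lo={r}
  b7 li={r} lo={r}

Interfere edges:
  c↔{i,r}
  g↔{r}
  i↔{c,r}
  j↔{r}
  r↔{c,g,i,j}

Registers:
  lower bound: {c,i,r} mutually conflict ⇒ χ ≥ 3
  assign c→c1 g→c1 i→c2 j→c1 r→c0 — no edge inside a register ⇒ χ ≤ 3
  χ = 3

Answer: 3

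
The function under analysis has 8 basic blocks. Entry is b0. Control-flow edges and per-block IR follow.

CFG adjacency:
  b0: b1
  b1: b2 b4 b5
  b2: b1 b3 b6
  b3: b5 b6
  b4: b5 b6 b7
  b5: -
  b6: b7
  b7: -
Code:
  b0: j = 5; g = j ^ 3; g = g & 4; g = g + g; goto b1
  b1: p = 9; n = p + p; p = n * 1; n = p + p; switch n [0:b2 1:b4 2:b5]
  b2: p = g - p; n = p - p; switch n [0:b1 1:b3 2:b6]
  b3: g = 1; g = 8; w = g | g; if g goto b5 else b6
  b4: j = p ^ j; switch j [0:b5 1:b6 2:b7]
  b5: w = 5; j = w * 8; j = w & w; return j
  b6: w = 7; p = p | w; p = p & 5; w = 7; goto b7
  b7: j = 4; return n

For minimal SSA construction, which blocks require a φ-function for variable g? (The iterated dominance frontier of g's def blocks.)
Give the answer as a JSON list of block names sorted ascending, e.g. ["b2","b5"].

Answer: ["b5", "b6", "b7"]

Analysis:
idom tree: b1←b0 b2←b1 b3←b2 b4←b1 b5←b1 b6←b1 b7←b1
Dom∩ at merges:
  b1: preds {b0,b2}: {b0} ∩ {b0,b1,b2} = {b0}; idom=b0
  b5: preds {b1,b3,b4}: {b0,b1} ∩ {b0,b1,b2,b3} ∩ {b0,b1,b4} = {b0,b1}; idom=b1
  b6: preds {b2,b3,b4}: {b0,b1,b2} ∩ {b0,b1,b2,b3} ∩ {b0,b1,b4} = {b0,b1}; idom=b1
  b7: preds {b4,b6}: {b0,b1,b4} ∩ {b0,b1,b6} = {b0,b1}; idom=b1

DF walk-up:
  join b1 pred b0: · stop@b0
  join b1 pred b2: b2→b1 stop@b0
  join b5 pred b1: · stop@b1
  join b5 pred b3: b3→b2 stop@b1
  join b5 pred b4: b4 stop@b1
  join b6 pred b2: b2 stop@b1
  join b6 pred b3: b3→b2 stop@b1
  join b6 pred b4: b4 stop@b1
  join b7 pred b4: b4 stop@b1
  join b7 pred b6: b6 stop@b1
  DF(b0)=∅
  DF(b1)={b1}
  DF(b2)={b1,b5,b6}
  DF(b3)={b5,b6}
  DF(b4)={b5,b6,b7}
  DF(b5)=∅
  DF(b6)={b7}
  DF(b7)=∅

φ for g: defs {b0,b3}
  DF⁺ = {b5,b6,b7}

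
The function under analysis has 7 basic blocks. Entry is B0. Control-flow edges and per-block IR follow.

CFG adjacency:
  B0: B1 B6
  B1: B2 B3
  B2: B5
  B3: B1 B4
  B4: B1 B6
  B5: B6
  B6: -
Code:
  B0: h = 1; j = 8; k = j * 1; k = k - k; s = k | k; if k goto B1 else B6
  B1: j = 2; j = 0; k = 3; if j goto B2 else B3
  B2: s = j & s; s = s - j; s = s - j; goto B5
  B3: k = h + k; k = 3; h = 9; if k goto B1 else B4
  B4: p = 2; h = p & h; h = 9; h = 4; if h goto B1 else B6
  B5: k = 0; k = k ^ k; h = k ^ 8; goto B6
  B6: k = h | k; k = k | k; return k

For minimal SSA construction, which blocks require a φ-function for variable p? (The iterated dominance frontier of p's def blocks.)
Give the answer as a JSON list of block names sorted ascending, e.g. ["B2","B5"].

idom tree: B1←B0 B2←B1 B3←B1 B4←B3 B5←B2 B6←B0
Join-block Dom:
  B1: preds {B0,B3,B4}: {B0} ∩ {B0,B1,B3} ∩ {B0,B1,B3,B4} = {B0}; idom=B0
  B6: preds {B0,B4,B5}: {B0} ∩ {B0,B1,B3,B4} ∩ {B0,B1,B2,B5} = {B0}; idom=B0

DF walk-up:
  join B1 pred B0: · stop@B0
  join B1 pred B3: B3→B1 stop@B0
  join B1 pred B4: B4→B3→B1 stop@B0
  join B6 pred B0: · stop@B0
  join B6 pred B4: B4→B3→B1 stop@B0
  join B6 pred B5: B5→B2→B1 stop@B0
  B0: DF=∅
  B1: DF={B1,B6}
  B2: DF={B6}
  B3: DF={B1,B6}
  B4: DF={B1,B6}
  B5: DF={B6}
  B6: DF=∅

φ for p: defs {B4}
  DF⁺ = {B1,B6}

Answer: ["B1", "B6"]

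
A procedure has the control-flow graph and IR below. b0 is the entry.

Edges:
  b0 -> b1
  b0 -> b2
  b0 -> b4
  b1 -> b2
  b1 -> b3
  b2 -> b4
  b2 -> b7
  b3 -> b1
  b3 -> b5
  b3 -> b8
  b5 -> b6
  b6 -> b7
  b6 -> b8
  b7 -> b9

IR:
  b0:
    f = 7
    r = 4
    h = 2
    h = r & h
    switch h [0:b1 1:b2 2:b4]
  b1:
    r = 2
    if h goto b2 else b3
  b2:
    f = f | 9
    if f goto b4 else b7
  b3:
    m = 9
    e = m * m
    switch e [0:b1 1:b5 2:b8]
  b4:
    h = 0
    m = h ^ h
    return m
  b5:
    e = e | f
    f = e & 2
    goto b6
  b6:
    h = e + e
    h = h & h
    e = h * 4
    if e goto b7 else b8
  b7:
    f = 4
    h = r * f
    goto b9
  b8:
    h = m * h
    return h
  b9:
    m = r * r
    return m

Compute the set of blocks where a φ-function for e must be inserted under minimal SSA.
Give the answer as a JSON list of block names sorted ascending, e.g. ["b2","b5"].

idom tree: b1←b0 b2←b0 b3←b1 b4←b0 b5←b3 b6←b5 b7←b0 b8←b3 b9←b7
Dom∩ at merges:
  b1: preds {b0,b3}: {b0} ∩ {b0,b1,b3} = {b0}; idom=b0
  b2: preds {b0,b1}: {b0} ∩ {b0,b1} = {b0}; idom=b0
  b4: preds {b0,b2}: {b0} ∩ {b0,b2} = {b0}; idom=b0
  b7: preds {b2,b6}: {b0,b2} ∩ {b0,b1,b3,b5,b6} = {b0}; idom=b0
  b8: preds {b3,b6}: {b0,b1,b3} ∩ {b0,b1,b3,b5,b6} = {b0,b1,b3}; idom=b3

DF derivation:
  b1←b0: walk · to b0
  b1←b3: walk b3→b1 to b0
  b2←b0: walk · to b0
  b2←b1: walk b1 to b0
  b4←b0: walk · to b0
  b4←b2: walk b2 to b0
  b7←b2: walk b2 to b0
  b7←b6: walk b6→b5→b3→b1 to b0
  b8←b3: walk · to b3
  b8←b6: walk b6→b5 to b3
  DF(b0)=∅
  DF(b1)={b1,b2,b7}
  DF(b2)={b4,b7}
  DF(b3)={b1,b7}
  DF(b4)=∅
  DF(b5)={b7,b8}
  DF(b6)={b7,b8}
  DF(b7)=∅
  DF(b8)=∅
  DF(b9)=∅

φ for e: defs {b3,b5,b6}
  DF⁺ = {b1,b2,b4,b7,b8}

Answer: ["b1", "b2", "b4", "b7", "b8"]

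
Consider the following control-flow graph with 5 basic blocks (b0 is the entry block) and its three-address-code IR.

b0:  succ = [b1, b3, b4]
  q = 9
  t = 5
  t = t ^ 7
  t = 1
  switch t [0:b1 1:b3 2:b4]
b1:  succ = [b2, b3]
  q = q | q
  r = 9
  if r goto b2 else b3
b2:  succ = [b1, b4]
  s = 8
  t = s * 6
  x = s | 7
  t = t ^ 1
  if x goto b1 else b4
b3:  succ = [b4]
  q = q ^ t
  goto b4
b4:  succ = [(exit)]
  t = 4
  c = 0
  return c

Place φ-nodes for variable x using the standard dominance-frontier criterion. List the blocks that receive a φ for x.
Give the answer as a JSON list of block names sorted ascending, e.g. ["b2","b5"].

idom tree: b1←b0 b2←b1 b3←b0 b4←b0
Join-block Dom:
  b1: preds {b0,b2}: {b0} ∩ {b0,b1,b2} = {b0}; idom=b0
  b3: preds {b0,b1}: {b0} ∩ {b0,b1} = {b0}; idom=b0
  b4: preds {b0,b2,b3}: {b0} ∩ {b0,b1,b2} ∩ {b0,b3} = {b0}; idom=b0

DF derivation:
  b1←b0: walk · to b0
  b1←b2: walk b2→b1 to b0
  b3←b0: walk · to b0
  b3←b1: walk b1 to b0
  b4←b0: walk · to b0
  b4←b2: walk b2→b1 to b0
  b4←b3: walk b3 to b0
  b0: DF=∅
  b1: DF={b1,b3,b4}
  b2: DF={b1,b4}
  b3: DF={b4}
  b4: DF=∅

φ for x: defs {b2}
  DF⁺ = {b1,b3,b4}

Answer: ["b1", "b3", "b4"]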